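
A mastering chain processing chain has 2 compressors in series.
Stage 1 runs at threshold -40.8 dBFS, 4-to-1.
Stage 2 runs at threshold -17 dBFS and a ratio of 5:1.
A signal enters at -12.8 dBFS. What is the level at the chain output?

Stage 1: 28 dB above -40.8 dBFS, reduced 4:1 to 7 dB above → -33.8 dBFS.
Stage 2: -33.8 dBFS ≤ -17 dBFS, so stage 2 doesn't engage; output -33.8 dBFS.

-33.8 dBFS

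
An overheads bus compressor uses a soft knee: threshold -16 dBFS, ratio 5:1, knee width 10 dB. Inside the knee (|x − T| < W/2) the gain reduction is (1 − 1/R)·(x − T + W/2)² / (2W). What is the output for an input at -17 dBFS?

x − T + W/2 = -17 − (-16) + 5 = 4.
GR = (1 − 1/5) × 4² / 20 = 0.8 × 16 / 20 = 0.64 dB.
Output = -17 − 0.64 = -17.64 dBFS.

-17.64 dBFS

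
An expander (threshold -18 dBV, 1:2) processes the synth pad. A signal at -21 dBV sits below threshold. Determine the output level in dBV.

-24 dBV

The input is 3 dB below the -18 dBV threshold.
A 1:2 expander multiplies undershoot by 2: 3 × 2 = 6 dB below threshold.
Output = -18 − 6 = -24 dBV.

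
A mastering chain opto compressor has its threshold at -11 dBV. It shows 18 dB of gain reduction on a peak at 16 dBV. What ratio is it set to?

3:1

Input overshoot = 16 − (-11) = 27 dB.
Output overshoot = 27 − 18 = 9 dB.
Ratio = input overshoot / output overshoot = 27 / 9 = 3.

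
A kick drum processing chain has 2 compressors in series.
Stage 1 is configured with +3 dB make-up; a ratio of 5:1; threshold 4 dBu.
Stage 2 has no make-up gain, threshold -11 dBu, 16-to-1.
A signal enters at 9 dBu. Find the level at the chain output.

-9.8125 dBu

Stage 1: overshoot 5 dB → 5/5 = 1 dB → 5 dBu; +3 dB make-up → 8 dBu.
Stage 2: 8 dBu is 19 dB over -11 dBu; at 16:1 that becomes 1.1875 dB over, giving -9.8125 dBu.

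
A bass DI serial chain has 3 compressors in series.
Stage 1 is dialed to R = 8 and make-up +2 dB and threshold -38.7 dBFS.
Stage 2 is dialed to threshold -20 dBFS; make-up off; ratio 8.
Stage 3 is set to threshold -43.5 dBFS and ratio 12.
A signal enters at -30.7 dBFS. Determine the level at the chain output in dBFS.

Stage 1: overshoot 8 dB → 8/8 = 1 dB → -37.7 dBFS; +2 dB make-up → -35.7 dBFS.
Stage 2: -35.7 dBFS is at or below the -20 dBFS threshold — no compression; output -35.7 dBFS.
Stage 3: overshoot 7.8 dB → 7.8/12 = 0.65 dB → -42.85 dBFS.

-42.85 dBFS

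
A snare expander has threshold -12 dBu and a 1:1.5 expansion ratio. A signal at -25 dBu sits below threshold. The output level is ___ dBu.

-31.5 dBu

Below threshold, a 1:1.5 expander applies gain = (1.5−1)×(T − x) of attenuation.
(1.5−1) × 13 = 6.5 dB, so output = -25 − 6.5 = -31.5 dBu.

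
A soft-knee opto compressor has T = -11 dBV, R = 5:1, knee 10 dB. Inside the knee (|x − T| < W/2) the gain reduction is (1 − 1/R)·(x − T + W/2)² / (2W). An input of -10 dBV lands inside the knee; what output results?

-11.44 dBV

x − T + W/2 = -10 − (-11) + 5 = 6.
GR = (1 − 1/5) × 6² / 20 = 0.8 × 36 / 20 = 1.44 dB.
Output = -10 − 1.44 = -11.44 dBV.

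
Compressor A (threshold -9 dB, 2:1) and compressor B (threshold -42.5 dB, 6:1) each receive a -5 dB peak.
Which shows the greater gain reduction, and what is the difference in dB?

A: 4 dB over, compressed to 2 dB over, so 2 dB of GR.
B: 37.5 dB over, compressed to 6.25 dB over, so 31.25 dB of GR.
B reduces 29.25 dB more.

B, by 29.25 dB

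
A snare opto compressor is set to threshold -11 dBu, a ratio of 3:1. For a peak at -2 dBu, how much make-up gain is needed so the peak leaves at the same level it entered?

The peak compresses to -11 + 9/3 = -8 dBu.
To reach -2 dBu requires -2 − (-8) = 6 dB of make-up.

6 dB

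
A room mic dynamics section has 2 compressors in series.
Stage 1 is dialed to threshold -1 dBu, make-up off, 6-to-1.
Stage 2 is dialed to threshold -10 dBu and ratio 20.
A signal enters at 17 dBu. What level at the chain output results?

Stage 1: overshoot 18 dB → 18/6 = 3 dB → 2 dBu.
Stage 2: 2 dBu is 12 dB over -10 dBu; at 20:1 that becomes 0.6 dB over, giving -9.4 dBu.

-9.4 dBu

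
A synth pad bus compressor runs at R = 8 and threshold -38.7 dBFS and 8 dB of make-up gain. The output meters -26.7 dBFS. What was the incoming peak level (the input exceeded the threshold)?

-6.7 dBFS

Before make-up, the level was -26.7 − 8 = -34.7 dBFS.
Post-compression overshoot = -34.7 − (-38.7) = 4 dB.
Undo the ratio: input overshoot = 4 × 8 = 32 dB, giving input = -6.7 dBFS.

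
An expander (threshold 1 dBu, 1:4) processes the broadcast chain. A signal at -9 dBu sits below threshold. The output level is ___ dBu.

The input is 10 dB below the 1 dBu threshold.
A 1:4 expander multiplies undershoot by 4: 10 × 4 = 40 dB below threshold.
Output = 1 − 40 = -39 dBu.

-39 dBu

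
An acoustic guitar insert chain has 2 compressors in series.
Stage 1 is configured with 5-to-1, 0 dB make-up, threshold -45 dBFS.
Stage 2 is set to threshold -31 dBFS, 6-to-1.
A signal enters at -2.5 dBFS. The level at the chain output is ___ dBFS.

-36.5 dBFS

Stage 1: 42.5 dB above -45 dBFS, reduced 5:1 to 8.5 dB above → -36.5 dBFS.
Stage 2: below threshold (-36.5 ≤ -31); passes unchanged; output -36.5 dBFS.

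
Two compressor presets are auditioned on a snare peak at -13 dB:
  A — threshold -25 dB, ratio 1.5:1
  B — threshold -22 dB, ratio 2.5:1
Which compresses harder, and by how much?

A: overshoot 12 dB → output overshoot 8 dB → GR 4 dB.
B: overshoot 9 dB → output overshoot 3.6 dB → GR 5.4 dB.
B applies 1.4 dB more gain reduction.

B, by 1.4 dB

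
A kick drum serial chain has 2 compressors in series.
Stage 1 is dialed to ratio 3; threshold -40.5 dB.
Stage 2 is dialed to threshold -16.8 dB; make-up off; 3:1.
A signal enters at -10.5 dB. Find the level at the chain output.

Stage 1: overshoot 30 dB → 30/3 = 10 dB → -30.5 dB.
Stage 2: -30.5 dB ≤ -16.8 dB, so stage 2 doesn't engage; output -30.5 dB.

-30.5 dB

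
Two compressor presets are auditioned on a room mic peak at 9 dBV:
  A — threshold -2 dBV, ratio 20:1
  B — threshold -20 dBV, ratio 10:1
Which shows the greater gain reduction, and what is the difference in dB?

A: overshoot 11 dB → output overshoot 0.55 dB → GR 10.45 dB.
B: overshoot 29 dB → output overshoot 2.9 dB → GR 26.1 dB.
B reduces 15.65 dB more.

B, by 15.65 dB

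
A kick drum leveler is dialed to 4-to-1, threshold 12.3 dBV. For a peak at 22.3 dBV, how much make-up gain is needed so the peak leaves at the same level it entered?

7.5 dB

Overshoot 10 dB → 10/4 = 2.5 dB after compression, so the compressed level is 12.3 + 2.5 = 14.8 dBV.
Make-up = target − compressed = 22.3 − 14.8 = 7.5 dB.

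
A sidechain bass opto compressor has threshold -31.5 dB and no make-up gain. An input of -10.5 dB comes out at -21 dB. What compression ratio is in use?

2:1

Input overshoot = -10.5 − (-31.5) = 21 dB; output overshoot = -21 − (-31.5) = 10.5 dB.
Ratio = 21 / 10.5 = 2.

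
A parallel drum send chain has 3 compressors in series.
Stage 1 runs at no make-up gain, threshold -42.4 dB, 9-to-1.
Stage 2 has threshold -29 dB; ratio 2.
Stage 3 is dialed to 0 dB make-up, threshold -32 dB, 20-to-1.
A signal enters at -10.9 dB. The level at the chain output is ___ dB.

-38.9 dB

Stage 1: -10.9 dB is 31.5 dB over -42.4 dB; at 9:1 that becomes 3.5 dB over, giving -38.9 dB.
Stage 2: -38.9 dB ≤ -29 dB, so stage 2 doesn't engage; output -38.9 dB.
Stage 3: -38.9 dB is at or below the -32 dB threshold — no compression; output -38.9 dB.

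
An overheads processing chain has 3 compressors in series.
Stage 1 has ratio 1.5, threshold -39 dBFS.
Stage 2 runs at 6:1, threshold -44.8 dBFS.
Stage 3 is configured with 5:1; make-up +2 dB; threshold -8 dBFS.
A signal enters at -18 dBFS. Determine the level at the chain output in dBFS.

-39.5 dBFS

Stage 1: overshoot 21 dB → 21/1.5 = 14 dB → -25 dBFS.
Stage 2: -25 dBFS is 19.8 dB over -44.8 dBFS; at 6:1 that becomes 3.3 dB over, giving -41.5 dBFS.
Stage 3: -41.5 dBFS is at or below the -8 dBFS threshold — no compression; make-up brings it to -39.5 dBFS.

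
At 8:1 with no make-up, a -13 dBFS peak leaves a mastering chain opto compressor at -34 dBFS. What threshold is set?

-37 dBFS

Gain reduction = -13 − (-34) = 21 dB; output overshoot = GR / (R − 1) = 21 / 7 = 3 dB.
Threshold = output − output overshoot = -34 − 3 = -37 dBFS.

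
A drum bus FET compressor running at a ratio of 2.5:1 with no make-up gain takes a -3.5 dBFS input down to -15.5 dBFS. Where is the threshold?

-23.5 dBFS

Let T be the threshold. Output overshoot = (input overshoot)/R, so -15.5 − T = (-3.5 − T)/2.5.
2.5·(-15.5 − T) = -3.5 − T → 1.5·T = -38.75 − (-3.5) = -35.25.
T = -35.25/1.5 = -23.5 dBFS.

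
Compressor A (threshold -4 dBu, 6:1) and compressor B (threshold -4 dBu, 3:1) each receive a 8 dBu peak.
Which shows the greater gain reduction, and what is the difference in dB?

A, by 2 dB

A: overshoot 12 dB → output overshoot 2 dB → GR 10 dB.
B: overshoot 12 dB → output overshoot 4 dB → GR 8 dB.
A reduces 2 dB more.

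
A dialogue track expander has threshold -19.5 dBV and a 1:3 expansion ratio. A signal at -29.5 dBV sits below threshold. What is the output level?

-49.5 dBV

The input is 10 dB below the -19.5 dBV threshold.
A 1:3 expander multiplies undershoot by 3: 10 × 3 = 30 dB below threshold.
Output = -19.5 − 30 = -49.5 dBV.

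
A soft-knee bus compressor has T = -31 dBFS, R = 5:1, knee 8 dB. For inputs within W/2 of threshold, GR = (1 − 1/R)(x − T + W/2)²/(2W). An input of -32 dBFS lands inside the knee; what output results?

-32.45 dBFS

x − T + W/2 = -32 − (-31) + 4 = 3.
GR = (1 − 1/5) × 3² / 16 = 0.8 × 9 / 16 = 0.45 dB.
Output = -32 − 0.45 = -32.45 dBFS.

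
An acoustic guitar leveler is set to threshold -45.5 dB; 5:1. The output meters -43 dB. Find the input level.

Post-compression overshoot = -43 − (-45.5) = 2.5 dB.
Input overshoot = R × output overshoot = 12.5 dB → input = -45.5 + 12.5 = -33 dB.

-33 dB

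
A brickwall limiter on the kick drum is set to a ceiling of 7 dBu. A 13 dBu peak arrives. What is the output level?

The limiter clamps the peak to its 7 dBu ceiling.

7 dBu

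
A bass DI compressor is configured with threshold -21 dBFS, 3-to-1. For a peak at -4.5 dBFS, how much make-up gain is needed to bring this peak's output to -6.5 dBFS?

Overshoot 16.5 dB → 16.5/3 = 5.5 dB after compression, so the compressed level is -21 + 5.5 = -15.5 dBFS.
Make-up = target − compressed = -6.5 − (-15.5) = 9 dB.

9 dB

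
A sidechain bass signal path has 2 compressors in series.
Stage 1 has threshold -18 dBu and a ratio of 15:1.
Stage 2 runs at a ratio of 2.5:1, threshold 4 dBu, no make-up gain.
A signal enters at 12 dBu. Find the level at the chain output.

Stage 1: overshoot 30 dB → 30/15 = 2 dB → -16 dBu.
Stage 2: -16 dBu ≤ 4 dBu, so stage 2 doesn't engage; output -16 dBu.

-16 dBu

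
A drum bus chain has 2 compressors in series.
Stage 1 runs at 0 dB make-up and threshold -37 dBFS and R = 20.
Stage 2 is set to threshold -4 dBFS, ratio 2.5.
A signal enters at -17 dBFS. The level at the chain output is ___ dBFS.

-36 dBFS

Stage 1: overshoot 20 dB → 20/20 = 1 dB → -36 dBFS.
Stage 2: -36 dBFS ≤ -4 dBFS, so stage 2 doesn't engage; output -36 dBFS.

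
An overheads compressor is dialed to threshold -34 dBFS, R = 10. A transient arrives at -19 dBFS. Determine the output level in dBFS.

-32.5 dBFS

-19 dBFS sits 15 dB over threshold.
10:1 compression reduces that to 15/10 = 1.5 dB over.
Output = -34 + 1.5 = -32.5 dBFS.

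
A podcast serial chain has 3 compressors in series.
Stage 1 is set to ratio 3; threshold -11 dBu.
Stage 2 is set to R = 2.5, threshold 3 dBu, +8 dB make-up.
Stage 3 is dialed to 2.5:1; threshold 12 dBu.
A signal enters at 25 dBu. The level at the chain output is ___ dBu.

Stage 1: 25 dBu is 36 dB over -11 dBu; at 3:1 that becomes 12 dB over, giving 1 dBu.
Stage 2: 1 dBu is at or below the 3 dBu threshold — no compression; make-up brings it to 9 dBu.
Stage 3: 9 dBu is at or below the 12 dBu threshold — no compression; output 9 dBu.

9 dBu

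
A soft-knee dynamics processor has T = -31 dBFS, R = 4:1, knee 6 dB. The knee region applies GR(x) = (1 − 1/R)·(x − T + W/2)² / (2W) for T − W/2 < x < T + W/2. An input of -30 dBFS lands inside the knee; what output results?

-31 dBFS

x − T + W/2 = -30 − (-31) + 3 = 4.
GR = (1 − 1/4) × 4² / 12 = 0.75 × 16 / 12 = 1 dB.
Output = -30 − 1 = -31 dBFS.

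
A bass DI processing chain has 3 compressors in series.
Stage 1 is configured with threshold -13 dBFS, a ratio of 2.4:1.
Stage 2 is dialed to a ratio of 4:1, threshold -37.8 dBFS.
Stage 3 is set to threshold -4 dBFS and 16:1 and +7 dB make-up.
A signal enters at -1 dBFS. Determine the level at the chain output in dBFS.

Stage 1: overshoot 12 dB → 12/2.4 = 5 dB → -8 dBFS.
Stage 2: -8 dBFS is 29.8 dB over -37.8 dBFS; at 4:1 that becomes 7.45 dB over, giving -30.35 dBFS.
Stage 3: below threshold (-30.35 ≤ -4); passes unchanged; make-up brings it to -23.35 dBFS.

-23.35 dBFS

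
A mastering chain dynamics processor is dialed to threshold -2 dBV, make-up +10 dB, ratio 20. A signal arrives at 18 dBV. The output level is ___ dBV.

9 dBV

Overshoot: 18 − (-2) = 20 dB.
At 20:1 the overshoot is divided by 20, leaving 1 dB above threshold.
That puts the output at -1 dBV; make-up adds 10 dB, giving 9 dBV.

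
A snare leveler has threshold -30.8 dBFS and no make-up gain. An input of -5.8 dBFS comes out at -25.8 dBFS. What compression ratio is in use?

Input overshoot = -5.8 − (-30.8) = 25 dB; output overshoot = -25.8 − (-30.8) = 5 dB.
Ratio = 25 / 5 = 5.

5:1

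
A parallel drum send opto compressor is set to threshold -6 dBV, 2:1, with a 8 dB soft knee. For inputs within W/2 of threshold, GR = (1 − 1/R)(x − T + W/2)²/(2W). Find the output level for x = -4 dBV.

-5.125 dBV

x − T + W/2 = -4 − (-6) + 4 = 6.
GR = (1 − 1/2) × 6² / 16 = 0.5 × 36 / 16 = 1.125 dB.
Output = -4 − 1.125 = -5.125 dBV.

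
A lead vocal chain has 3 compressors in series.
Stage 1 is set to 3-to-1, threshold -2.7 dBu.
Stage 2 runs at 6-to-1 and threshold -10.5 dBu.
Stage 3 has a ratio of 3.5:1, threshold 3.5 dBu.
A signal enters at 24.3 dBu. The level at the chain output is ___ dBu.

-7.7 dBu

Stage 1: overshoot 27 dB → 27/3 = 9 dB → 6.3 dBu.
Stage 2: 6.3 dBu is 16.8 dB over -10.5 dBu; at 6:1 that becomes 2.8 dB over, giving -7.7 dBu.
Stage 3: -7.7 dBu is at or below the 3.5 dBu threshold — no compression; output -7.7 dBu.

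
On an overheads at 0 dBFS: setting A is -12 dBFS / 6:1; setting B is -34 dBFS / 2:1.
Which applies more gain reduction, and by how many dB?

B, by 7 dB

A: overshoot 12 dB → output overshoot 2 dB → GR 10 dB.
B: overshoot 34 dB → output overshoot 17 dB → GR 17 dB.
B applies 7 dB more gain reduction.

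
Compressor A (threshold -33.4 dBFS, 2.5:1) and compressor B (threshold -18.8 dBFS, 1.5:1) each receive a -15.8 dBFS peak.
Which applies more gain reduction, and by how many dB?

A, by 9.56 dB

A: 17.6 dB over, compressed to 7.04 dB over, so 10.56 dB of GR.
B: 3 dB over, compressed to 2 dB over, so 1 dB of GR.
A applies 9.56 dB more gain reduction.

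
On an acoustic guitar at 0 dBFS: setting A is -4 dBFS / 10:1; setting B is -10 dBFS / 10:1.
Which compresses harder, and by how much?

A: GR = 4 − 4/10 = 3.6 dB.
B: GR = 10 − 10/10 = 9 dB.
Difference: 5.4 dB in favour of B.

B, by 5.4 dB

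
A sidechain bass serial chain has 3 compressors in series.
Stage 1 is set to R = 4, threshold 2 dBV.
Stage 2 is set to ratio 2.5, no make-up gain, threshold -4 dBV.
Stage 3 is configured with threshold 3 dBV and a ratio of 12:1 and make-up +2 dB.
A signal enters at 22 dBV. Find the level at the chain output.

Stage 1: 20 dB above 2 dBV, reduced 4:1 to 5 dB above → 7 dBV.
Stage 2: overshoot 11 dB → 11/2.5 = 4.4 dB → 0.4 dBV.
Stage 3: below threshold (0.4 ≤ 3); passes unchanged; make-up brings it to 2.4 dBV.

2.4 dBV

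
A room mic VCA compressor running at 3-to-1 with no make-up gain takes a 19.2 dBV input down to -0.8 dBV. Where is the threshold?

-10.8 dBV

Let T be the threshold. Output overshoot = (input overshoot)/R, so -0.8 − T = (19.2 − T)/3.
3·(-0.8 − T) = 19.2 − T → 2·T = -2.4 − 19.2 = -21.6.
T = -21.6/2 = -10.8 dBV.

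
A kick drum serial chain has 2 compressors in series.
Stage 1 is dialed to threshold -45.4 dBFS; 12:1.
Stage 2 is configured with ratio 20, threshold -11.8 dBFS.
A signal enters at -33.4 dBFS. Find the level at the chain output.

-44.4 dBFS

Stage 1: 12 dB above -45.4 dBFS, reduced 12:1 to 1 dB above → -44.4 dBFS.
Stage 2: below threshold (-44.4 ≤ -11.8); passes unchanged; output -44.4 dBFS.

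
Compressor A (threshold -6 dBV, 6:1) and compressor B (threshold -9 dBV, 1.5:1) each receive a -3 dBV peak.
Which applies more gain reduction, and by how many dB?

A, by 0.5 dB

A: overshoot 3 dB → output overshoot 0.5 dB → GR 2.5 dB.
B: overshoot 6 dB → output overshoot 4 dB → GR 2 dB.
A applies 0.5 dB more gain reduction.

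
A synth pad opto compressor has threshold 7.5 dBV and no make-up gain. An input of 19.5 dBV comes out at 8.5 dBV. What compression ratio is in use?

12:1

Input overshoot = 19.5 − 7.5 = 12 dB; output overshoot = 8.5 − 7.5 = 1 dB.
Ratio = 12 / 1 = 12.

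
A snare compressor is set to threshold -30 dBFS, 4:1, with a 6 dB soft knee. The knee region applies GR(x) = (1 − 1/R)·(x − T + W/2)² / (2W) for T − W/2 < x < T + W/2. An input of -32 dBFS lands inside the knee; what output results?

-32.0625 dBFS

x − T + W/2 = -32 − (-30) + 3 = 1.
GR = (1 − 1/4) × 1² / 12 = 0.75 × 1 / 12 = 0.0625 dB.
Output = -32 − 0.0625 = -32.0625 dBFS.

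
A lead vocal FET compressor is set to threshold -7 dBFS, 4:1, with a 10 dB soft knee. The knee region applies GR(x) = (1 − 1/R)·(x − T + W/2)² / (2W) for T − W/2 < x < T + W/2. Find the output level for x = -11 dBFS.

x − T + W/2 = -11 − (-7) + 5 = 1.
GR = (1 − 1/4) × 1² / 20 = 0.75 × 1 / 20 = 0.0375 dB.
Output = -11 − 0.0375 = -11.0375 dBFS.

-11.0375 dBFS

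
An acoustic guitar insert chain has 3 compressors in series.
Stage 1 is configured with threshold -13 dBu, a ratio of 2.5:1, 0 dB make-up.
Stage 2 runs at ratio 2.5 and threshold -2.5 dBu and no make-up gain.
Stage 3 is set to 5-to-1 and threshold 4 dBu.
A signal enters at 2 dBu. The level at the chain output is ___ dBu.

Stage 1: 15 dB above -13 dBu, reduced 2.5:1 to 6 dB above → -7 dBu.
Stage 2: -7 dBu is at or below the -2.5 dBu threshold — no compression; output -7 dBu.
Stage 3: -7 dBu ≤ 4 dBu, so stage 3 doesn't engage; output -7 dBu.

-7 dBu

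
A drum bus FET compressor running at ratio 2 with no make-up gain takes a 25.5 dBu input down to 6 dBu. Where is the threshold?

Input is 39 dB above T (since output overshoot × R = input overshoot: (6 − T)·2 = 25.5 − T gives T = -13.5 dBu).
Check: -13.5 + (25.5 − (-13.5))/2 = -13.5 + 19.5 = 6 dBu. ✓

-13.5 dBu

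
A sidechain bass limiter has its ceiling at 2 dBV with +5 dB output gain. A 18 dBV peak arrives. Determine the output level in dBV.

7 dBV

A brickwall limiter is an ∞:1 compressor: any input above the ceiling is clamped to 2 dBV.
Output gain then adds 5 dB: 2 + 5 = 7 dBV.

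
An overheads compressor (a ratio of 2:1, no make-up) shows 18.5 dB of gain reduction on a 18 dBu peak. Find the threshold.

Gain reduction = 18 − (-0.5) = 18.5 dB; output overshoot = GR / (R − 1) = 18.5 / 1 = 18.5 dB.
Threshold = output − output overshoot = -0.5 − 18.5 = -19 dBu.

-19 dBu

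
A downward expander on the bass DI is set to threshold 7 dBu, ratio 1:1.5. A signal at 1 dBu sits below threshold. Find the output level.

-2 dBu

Undershoot = 7 − 1 = 6 dB.
At 1:1.5, that expands to 9 dB under threshold.
Output = 7 − 9 = -2 dBu.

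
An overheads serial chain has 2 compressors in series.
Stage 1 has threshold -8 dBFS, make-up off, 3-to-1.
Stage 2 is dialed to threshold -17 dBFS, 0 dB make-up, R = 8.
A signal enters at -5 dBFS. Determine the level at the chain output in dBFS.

-15.75 dBFS

Stage 1: 3 dB above -8 dBFS, reduced 3:1 to 1 dB above → -7 dBFS.
Stage 2: 10 dB above -17 dBFS, reduced 8:1 to 1.25 dB above → -15.75 dBFS.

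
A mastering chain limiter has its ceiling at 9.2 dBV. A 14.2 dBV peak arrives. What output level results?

The limiter clamps the peak to its 9.2 dBV ceiling.

9.2 dBV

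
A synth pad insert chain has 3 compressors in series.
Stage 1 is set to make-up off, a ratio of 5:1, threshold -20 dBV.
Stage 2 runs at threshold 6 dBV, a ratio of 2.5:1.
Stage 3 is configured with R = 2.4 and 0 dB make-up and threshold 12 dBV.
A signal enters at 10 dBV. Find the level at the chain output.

Stage 1: overshoot 30 dB → 30/5 = 6 dB → -14 dBV.
Stage 2: below threshold (-14 ≤ 6); passes unchanged; output -14 dBV.
Stage 3: -14 dBV ≤ 12 dBV, so stage 3 doesn't engage; output -14 dBV.

-14 dBV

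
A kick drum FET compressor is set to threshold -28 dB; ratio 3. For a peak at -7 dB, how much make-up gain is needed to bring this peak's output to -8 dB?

Without make-up, output = threshold + overshoot/3 = -28 + 7 = -21 dB.
Gap to target: 13 dB.

13 dB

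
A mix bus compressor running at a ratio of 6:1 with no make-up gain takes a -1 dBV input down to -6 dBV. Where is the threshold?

Let T be the threshold. Output overshoot = (input overshoot)/R, so -6 − T = (-1 − T)/6.
6·(-6 − T) = -1 − T → 5·T = -36 − (-1) = -35.
T = -35/5 = -7 dBV.

-7 dBV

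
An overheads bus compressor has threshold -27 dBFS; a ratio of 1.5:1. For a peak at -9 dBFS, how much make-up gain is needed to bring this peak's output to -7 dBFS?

The peak compresses to -27 + 18/1.5 = -15 dBFS.
To reach -7 dBFS requires -7 − (-15) = 8 dB of make-up.

8 dB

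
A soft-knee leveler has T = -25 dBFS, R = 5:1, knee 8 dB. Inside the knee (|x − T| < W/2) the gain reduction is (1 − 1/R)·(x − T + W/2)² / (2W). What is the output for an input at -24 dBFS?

x − T + W/2 = -24 − (-25) + 4 = 5.
GR = (1 − 1/5) × 5² / 16 = 0.8 × 25 / 16 = 1.25 dB.
Output = -24 − 1.25 = -25.25 dBFS.

-25.25 dBFS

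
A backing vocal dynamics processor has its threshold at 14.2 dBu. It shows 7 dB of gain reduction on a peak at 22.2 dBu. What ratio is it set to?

8:1

Input overshoot = 22.2 − 14.2 = 8 dB.
Output overshoot = 8 − 7 = 1 dB.
Ratio = input overshoot / output overshoot = 8 / 1 = 8.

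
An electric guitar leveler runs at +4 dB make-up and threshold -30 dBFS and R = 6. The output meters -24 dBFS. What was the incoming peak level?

Before make-up, the level was -24 − 4 = -28 dBFS.
That's 2 dB above the -30 dBFS threshold.
Before 6:1 compression the overshoot was 2 × 6 = 12 dB, so input = -30 + 12 = -18 dBFS.

-18 dBFS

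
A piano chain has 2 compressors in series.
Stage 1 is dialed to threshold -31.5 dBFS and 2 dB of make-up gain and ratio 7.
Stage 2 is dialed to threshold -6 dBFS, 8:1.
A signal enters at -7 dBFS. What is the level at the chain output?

Stage 1: 24.5 dB above -31.5 dBFS, reduced 7:1 to 3.5 dB above → -28 dBFS; +2 dB make-up → -26 dBFS.
Stage 2: -26 dBFS ≤ -6 dBFS, so stage 2 doesn't engage; output -26 dBFS.

-26 dBFS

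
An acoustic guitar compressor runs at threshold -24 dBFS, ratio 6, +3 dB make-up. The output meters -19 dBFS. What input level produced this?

Before make-up, the level was -19 − 3 = -22 dBFS.
Post-compression overshoot = -22 − (-24) = 2 dB.
Undo the ratio: input overshoot = 2 × 6 = 12 dB, giving input = -12 dBFS.

-12 dBFS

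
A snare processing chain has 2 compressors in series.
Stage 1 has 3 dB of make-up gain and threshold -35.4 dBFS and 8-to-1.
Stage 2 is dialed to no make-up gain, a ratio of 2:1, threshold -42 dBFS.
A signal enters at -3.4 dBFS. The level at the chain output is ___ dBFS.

-35.2 dBFS

Stage 1: 32 dB above -35.4 dBFS, reduced 8:1 to 4 dB above → -31.4 dBFS; +3 dB make-up → -28.4 dBFS.
Stage 2: overshoot 13.6 dB → 13.6/2 = 6.8 dB → -35.2 dBFS.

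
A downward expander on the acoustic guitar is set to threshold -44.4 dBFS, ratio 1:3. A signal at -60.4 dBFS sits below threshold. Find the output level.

The input is 16 dB below the -44.4 dBFS threshold.
A 1:3 expander multiplies undershoot by 3: 16 × 3 = 48 dB below threshold.
Output = -44.4 − 48 = -92.4 dBFS.

-92.4 dBFS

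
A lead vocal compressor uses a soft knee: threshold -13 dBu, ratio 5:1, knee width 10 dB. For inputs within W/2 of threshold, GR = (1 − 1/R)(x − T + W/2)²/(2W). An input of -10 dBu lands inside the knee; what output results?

-12.56 dBu

x − T + W/2 = -10 − (-13) + 5 = 8.
GR = (1 − 1/5) × 8² / 20 = 0.8 × 64 / 20 = 2.56 dB.
Output = -10 − 2.56 = -12.56 dBu.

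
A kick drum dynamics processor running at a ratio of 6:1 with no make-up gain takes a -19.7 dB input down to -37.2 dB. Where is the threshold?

Let T be the threshold. Output overshoot = (input overshoot)/R, so -37.2 − T = (-19.7 − T)/6.
6·(-37.2 − T) = -19.7 − T → 5·T = -223.2 − (-19.7) = -203.5.
T = -203.5/5 = -40.7 dB.

-40.7 dB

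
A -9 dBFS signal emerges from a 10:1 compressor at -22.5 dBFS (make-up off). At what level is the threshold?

Gain reduction = -9 − (-22.5) = 13.5 dB; output overshoot = GR / (R − 1) = 13.5 / 9 = 1.5 dB.
Threshold = output − output overshoot = -22.5 − 1.5 = -24 dBFS.

-24 dBFS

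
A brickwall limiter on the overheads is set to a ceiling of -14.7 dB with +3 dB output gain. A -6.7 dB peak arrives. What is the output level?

The limiter clamps the peak to its -14.7 dB ceiling.
Output gain then adds 3 dB: -14.7 + 3 = -11.7 dB.

-11.7 dB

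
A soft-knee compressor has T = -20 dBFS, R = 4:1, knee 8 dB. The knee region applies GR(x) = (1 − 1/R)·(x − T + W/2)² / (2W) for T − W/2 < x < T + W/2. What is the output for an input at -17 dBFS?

-19.296875 dBFS

x − T + W/2 = -17 − (-20) + 4 = 7.
GR = (1 − 1/4) × 7² / 16 = 0.75 × 49 / 16 = 2.296875 dB.
Output = -17 − 2.296875 = -19.296875 dBFS.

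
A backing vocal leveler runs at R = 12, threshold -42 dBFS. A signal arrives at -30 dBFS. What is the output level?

-30 dBFS sits 12 dB over threshold.
12:1 compression reduces that to 12/12 = 1 dB over.
So the level is -42 + 1 = -41 dBFS.

-41 dBFS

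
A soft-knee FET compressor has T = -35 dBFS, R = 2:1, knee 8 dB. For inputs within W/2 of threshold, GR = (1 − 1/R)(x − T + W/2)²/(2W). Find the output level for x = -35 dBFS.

x − T + W/2 = -35 − (-35) + 4 = 4.
GR = (1 − 1/2) × 4² / 16 = 0.5 × 16 / 16 = 0.5 dB.
Output = -35 − 0.5 = -35.5 dBFS.

-35.5 dBFS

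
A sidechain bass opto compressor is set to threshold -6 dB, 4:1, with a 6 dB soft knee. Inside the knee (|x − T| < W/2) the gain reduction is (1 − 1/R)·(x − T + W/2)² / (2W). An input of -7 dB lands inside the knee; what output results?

x − T + W/2 = -7 − (-6) + 3 = 2.
GR = (1 − 1/4) × 2² / 12 = 0.75 × 4 / 12 = 0.25 dB.
Output = -7 − 0.25 = -7.25 dB.

-7.25 dB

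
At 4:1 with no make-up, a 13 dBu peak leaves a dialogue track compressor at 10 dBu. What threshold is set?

9 dBu

Let T be the threshold. Output overshoot = (input overshoot)/R, so 10 − T = (13 − T)/4.
4·(10 − T) = 13 − T → 3·T = 40 − 13 = 27.
T = 27/3 = 9 dBu.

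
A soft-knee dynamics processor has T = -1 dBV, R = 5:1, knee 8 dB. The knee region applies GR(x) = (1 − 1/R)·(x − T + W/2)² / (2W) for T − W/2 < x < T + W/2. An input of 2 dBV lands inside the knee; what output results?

-0.45 dBV

x − T + W/2 = 2 − (-1) + 4 = 7.
GR = (1 − 1/5) × 7² / 16 = 0.8 × 49 / 16 = 2.45 dB.
Output = 2 − 2.45 = -0.45 dBV.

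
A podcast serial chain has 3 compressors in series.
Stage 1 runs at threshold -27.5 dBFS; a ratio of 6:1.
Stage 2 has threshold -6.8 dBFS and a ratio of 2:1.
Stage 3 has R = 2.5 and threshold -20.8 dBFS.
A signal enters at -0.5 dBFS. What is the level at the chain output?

-23 dBFS

Stage 1: -0.5 dBFS is 27 dB over -27.5 dBFS; at 6:1 that becomes 4.5 dB over, giving -23 dBFS.
Stage 2: -23 dBFS is at or below the -6.8 dBFS threshold — no compression; output -23 dBFS.
Stage 3: below threshold (-23 ≤ -20.8); passes unchanged; output -23 dBFS.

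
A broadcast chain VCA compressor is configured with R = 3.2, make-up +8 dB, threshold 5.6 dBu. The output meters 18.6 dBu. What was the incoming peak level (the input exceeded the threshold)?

Before make-up, the level was 18.6 − 8 = 10.6 dBu.
The compressed level sits 10.6 − 5.6 = 5 dB over threshold.
Input overshoot = R × output overshoot = 16 dB → input = 5.6 + 16 = 21.6 dBu.

21.6 dBu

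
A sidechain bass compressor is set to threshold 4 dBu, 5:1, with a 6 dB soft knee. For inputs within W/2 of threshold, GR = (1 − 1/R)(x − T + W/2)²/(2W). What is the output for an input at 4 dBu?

x − T + W/2 = 4 − 4 + 3 = 3.
GR = (1 − 1/5) × 3² / 12 = 0.8 × 9 / 12 = 0.6 dB.
Output = 4 − 0.6 = 3.4 dBu.

3.4 dBu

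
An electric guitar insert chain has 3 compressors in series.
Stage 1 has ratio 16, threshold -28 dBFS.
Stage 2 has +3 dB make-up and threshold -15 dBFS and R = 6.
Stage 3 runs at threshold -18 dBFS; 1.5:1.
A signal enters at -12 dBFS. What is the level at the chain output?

Stage 1: -12 dBFS is 16 dB over -28 dBFS; at 16:1 that becomes 1 dB over, giving -27 dBFS.
Stage 2: -27 dBFS ≤ -15 dBFS, so stage 2 doesn't engage; make-up brings it to -24 dBFS.
Stage 3: -24 dBFS ≤ -18 dBFS, so stage 3 doesn't engage; output -24 dBFS.

-24 dBFS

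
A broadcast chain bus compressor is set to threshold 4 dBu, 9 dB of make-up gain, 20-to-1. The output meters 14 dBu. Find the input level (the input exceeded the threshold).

24 dBu

Before make-up, the level was 14 − 9 = 5 dBu.
That's 1 dB above the 4 dBu threshold.
Before 20:1 compression the overshoot was 1 × 20 = 20 dB, so input = 4 + 20 = 24 dBu.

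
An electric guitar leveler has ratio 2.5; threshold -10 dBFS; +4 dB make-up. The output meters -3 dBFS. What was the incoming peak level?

-2.5 dBFS

Before make-up, the level was -3 − 4 = -7 dBFS.
The compressed level sits -7 − (-10) = 3 dB over threshold.
Before 2.5:1 compression the overshoot was 3 × 2.5 = 7.5 dB, so input = -10 + 7.5 = -2.5 dBFS.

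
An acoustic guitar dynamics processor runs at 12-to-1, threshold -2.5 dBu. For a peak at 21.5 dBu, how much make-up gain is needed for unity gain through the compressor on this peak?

Without make-up, output = threshold + overshoot/12 = -2.5 + 2 = -0.5 dBu.
Gap to target: 22 dB.

22 dB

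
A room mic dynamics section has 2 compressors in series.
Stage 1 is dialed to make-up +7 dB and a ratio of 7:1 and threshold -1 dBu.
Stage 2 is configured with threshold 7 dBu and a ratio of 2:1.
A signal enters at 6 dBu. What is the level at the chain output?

7 dBu

Stage 1: 7 dB above -1 dBu, reduced 7:1 to 1 dB above → 0 dBu; +7 dB make-up → 7 dBu.
Stage 2: below threshold (7 ≤ 7); passes unchanged; output 7 dBu.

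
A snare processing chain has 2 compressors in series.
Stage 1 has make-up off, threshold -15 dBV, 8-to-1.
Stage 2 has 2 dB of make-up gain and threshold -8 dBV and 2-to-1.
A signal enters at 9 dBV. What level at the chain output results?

-10 dBV

Stage 1: overshoot 24 dB → 24/8 = 3 dB → -12 dBV.
Stage 2: -12 dBV ≤ -8 dBV, so stage 2 doesn't engage; make-up brings it to -10 dBV.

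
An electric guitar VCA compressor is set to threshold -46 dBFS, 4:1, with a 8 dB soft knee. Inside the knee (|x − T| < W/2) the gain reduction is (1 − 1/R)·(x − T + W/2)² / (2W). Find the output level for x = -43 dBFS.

x − T + W/2 = -43 − (-46) + 4 = 7.
GR = (1 − 1/4) × 7² / 16 = 0.75 × 49 / 16 = 2.296875 dB.
Output = -43 − 2.296875 = -45.296875 dBFS.

-45.296875 dBFS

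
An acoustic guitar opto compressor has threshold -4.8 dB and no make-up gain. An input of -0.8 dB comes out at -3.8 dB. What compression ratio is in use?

4:1

Input overshoot = -0.8 − (-4.8) = 4 dB; output overshoot = -3.8 − (-4.8) = 1 dB.
Ratio = 4 / 1 = 4.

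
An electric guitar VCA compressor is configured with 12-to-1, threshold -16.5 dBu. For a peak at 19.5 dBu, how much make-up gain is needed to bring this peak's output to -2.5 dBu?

11 dB

Overshoot 36 dB → 36/12 = 3 dB after compression, so the compressed level is -16.5 + 3 = -13.5 dBu.
Make-up = target − compressed = -2.5 − (-13.5) = 11 dB.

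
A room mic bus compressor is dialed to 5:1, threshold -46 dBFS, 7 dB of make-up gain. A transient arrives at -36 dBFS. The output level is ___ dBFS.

-37 dBFS

Overshoot: -36 − (-46) = 10 dB.
The 10 dB excess becomes 2 dB after 5:1 reduction.
That puts the output at -44 dBFS; make-up adds 7 dB, giving -37 dBFS.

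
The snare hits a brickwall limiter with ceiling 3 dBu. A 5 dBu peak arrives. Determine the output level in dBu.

The limiter clamps the peak to its 3 dBu ceiling.

3 dBu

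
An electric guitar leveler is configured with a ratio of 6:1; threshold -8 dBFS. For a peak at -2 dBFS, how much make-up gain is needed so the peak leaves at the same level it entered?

5 dB

Overshoot 6 dB → 6/6 = 1 dB after compression, so the compressed level is -8 + 1 = -7 dBFS.
Make-up = target − compressed = -2 − (-7) = 5 dB.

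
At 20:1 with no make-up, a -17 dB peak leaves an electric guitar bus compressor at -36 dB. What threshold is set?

Let T be the threshold. Output overshoot = (input overshoot)/R, so -36 − T = (-17 − T)/20.
20·(-36 − T) = -17 − T → 19·T = -720 − (-17) = -703.
T = -703/19 = -37 dB.

-37 dB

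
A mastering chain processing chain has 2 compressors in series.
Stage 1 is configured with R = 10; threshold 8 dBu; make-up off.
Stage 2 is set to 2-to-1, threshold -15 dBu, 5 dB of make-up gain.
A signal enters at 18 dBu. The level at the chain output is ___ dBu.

Stage 1: overshoot 10 dB → 10/10 = 1 dB → 9 dBu.
Stage 2: 9 dBu is 24 dB over -15 dBu; at 2:1 that becomes 12 dB over, giving -3 dBu; +5 dB make-up → 2 dBu.

2 dBu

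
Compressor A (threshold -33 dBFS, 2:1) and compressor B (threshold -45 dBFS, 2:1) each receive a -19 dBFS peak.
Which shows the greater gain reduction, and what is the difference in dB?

A: overshoot 14 dB → output overshoot 7 dB → GR 7 dB.
B: overshoot 26 dB → output overshoot 13 dB → GR 13 dB.
B reduces 6 dB more.

B, by 6 dB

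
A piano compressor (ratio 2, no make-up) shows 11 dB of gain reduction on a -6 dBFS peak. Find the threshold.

-28 dBFS

Input is 22 dB above T (since output overshoot × R = input overshoot: (-17 − T)·2 = -6 − T gives T = -28 dBFS).
Check: -28 + (-6 − (-28))/2 = -28 + 11 = -17 dBFS. ✓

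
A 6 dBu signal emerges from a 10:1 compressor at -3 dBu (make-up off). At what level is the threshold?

-4 dBu

Gain reduction = 6 − (-3) = 9 dB; output overshoot = GR / (R − 1) = 9 / 9 = 1 dB.
Threshold = output − output overshoot = -3 − 1 = -4 dBu.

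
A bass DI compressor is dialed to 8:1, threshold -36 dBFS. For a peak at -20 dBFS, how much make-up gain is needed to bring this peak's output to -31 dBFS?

Without make-up, output = threshold + overshoot/8 = -36 + 2 = -34 dBFS.
Gap to target: 3 dB.

3 dB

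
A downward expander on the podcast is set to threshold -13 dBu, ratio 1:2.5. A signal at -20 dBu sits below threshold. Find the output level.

Below threshold, a 1:2.5 expander applies gain = (2.5−1)×(T − x) of attenuation.
(2.5−1) × 7 = 10.5 dB, so output = -20 − 10.5 = -30.5 dBu.

-30.5 dBu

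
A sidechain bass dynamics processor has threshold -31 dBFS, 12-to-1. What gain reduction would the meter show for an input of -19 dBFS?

Overshoot = -19 − (-31) = 12 dB.
A 12:1 ratio leaves 1 dB of that excess.
Gain reduction = 12 − 1 = 11 dB.

11 dB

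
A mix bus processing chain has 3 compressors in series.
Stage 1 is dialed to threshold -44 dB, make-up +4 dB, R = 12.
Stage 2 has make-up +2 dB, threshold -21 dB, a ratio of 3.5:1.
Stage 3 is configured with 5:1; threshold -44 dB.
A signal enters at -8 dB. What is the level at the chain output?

Stage 1: 36 dB above -44 dB, reduced 12:1 to 3 dB above → -41 dB; +4 dB make-up → -37 dB.
Stage 2: -37 dB is at or below the -21 dB threshold — no compression; make-up brings it to -35 dB.
Stage 3: 9 dB above -44 dB, reduced 5:1 to 1.8 dB above → -42.2 dB.

-42.2 dB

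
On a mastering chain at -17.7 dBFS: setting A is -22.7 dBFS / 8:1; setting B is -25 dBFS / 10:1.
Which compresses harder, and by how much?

A: overshoot 5 dB → output overshoot 0.625 dB → GR 4.375 dB.
B: overshoot 7.3 dB → output overshoot 0.73 dB → GR 6.57 dB.
B reduces 2.195 dB more.

B, by 2.195 dB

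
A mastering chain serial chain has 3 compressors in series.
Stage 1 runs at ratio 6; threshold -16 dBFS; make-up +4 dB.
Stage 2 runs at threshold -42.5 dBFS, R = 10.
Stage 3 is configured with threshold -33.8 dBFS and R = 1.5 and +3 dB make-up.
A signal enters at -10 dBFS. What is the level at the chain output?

Stage 1: -10 dBFS is 6 dB over -16 dBFS; at 6:1 that becomes 1 dB over, giving -15 dBFS; +4 dB make-up → -11 dBFS.
Stage 2: -11 dBFS is 31.5 dB over -42.5 dBFS; at 10:1 that becomes 3.15 dB over, giving -39.35 dBFS.
Stage 3: below threshold (-39.35 ≤ -33.8); passes unchanged; make-up brings it to -36.35 dBFS.

-36.35 dBFS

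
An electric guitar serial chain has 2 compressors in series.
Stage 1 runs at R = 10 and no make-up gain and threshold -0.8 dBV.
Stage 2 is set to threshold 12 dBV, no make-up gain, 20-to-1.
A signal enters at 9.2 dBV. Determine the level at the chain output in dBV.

Stage 1: 9.2 dBV is 10 dB over -0.8 dBV; at 10:1 that becomes 1 dB over, giving 0.2 dBV.
Stage 2: 0.2 dBV ≤ 12 dBV, so stage 2 doesn't engage; output 0.2 dBV.

0.2 dBV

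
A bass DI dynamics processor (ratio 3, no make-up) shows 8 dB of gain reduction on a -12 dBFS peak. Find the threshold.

-24 dBFS

Let T be the threshold. Output overshoot = (input overshoot)/R, so -20 − T = (-12 − T)/3.
3·(-20 − T) = -12 − T → 2·T = -60 − (-12) = -48.
T = -48/2 = -24 dBFS.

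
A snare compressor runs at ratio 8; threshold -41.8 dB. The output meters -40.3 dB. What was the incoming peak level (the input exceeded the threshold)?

That's 1.5 dB above the -41.8 dB threshold.
Before 8:1 compression the overshoot was 1.5 × 8 = 12 dB, so input = -41.8 + 12 = -29.8 dB.

-29.8 dB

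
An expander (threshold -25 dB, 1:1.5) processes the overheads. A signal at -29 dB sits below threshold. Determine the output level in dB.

Undershoot = (-25) − (-29) = 4 dB.
At 1:1.5, that expands to 6 dB under threshold.
Output = -25 − 6 = -31 dB.

-31 dB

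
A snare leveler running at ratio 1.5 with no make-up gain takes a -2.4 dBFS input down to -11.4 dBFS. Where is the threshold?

Input is 27 dB above T (since output overshoot × R = input overshoot: (-11.4 − T)·1.5 = -2.4 − T gives T = -29.4 dBFS).
Check: -29.4 + (-2.4 − (-29.4))/1.5 = -29.4 + 18 = -11.4 dBFS. ✓

-29.4 dBFS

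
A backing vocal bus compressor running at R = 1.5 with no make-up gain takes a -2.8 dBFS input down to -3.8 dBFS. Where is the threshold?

-5.8 dBFS

Input is 3 dB above T (since output overshoot × R = input overshoot: (-3.8 − T)·1.5 = -2.8 − T gives T = -5.8 dBFS).
Check: -5.8 + (-2.8 − (-5.8))/1.5 = -5.8 + 2 = -3.8 dBFS. ✓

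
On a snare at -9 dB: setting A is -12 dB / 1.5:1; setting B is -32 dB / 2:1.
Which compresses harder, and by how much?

B, by 10.5 dB

A: overshoot 3 dB → output overshoot 2 dB → GR 1 dB.
B: overshoot 23 dB → output overshoot 11.5 dB → GR 11.5 dB.
B applies 10.5 dB more gain reduction.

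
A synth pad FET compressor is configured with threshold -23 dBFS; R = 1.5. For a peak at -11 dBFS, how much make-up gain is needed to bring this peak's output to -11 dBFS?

4 dB

Without make-up, output = threshold + overshoot/1.5 = -23 + 8 = -15 dBFS.
Gap to target: 4 dB.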